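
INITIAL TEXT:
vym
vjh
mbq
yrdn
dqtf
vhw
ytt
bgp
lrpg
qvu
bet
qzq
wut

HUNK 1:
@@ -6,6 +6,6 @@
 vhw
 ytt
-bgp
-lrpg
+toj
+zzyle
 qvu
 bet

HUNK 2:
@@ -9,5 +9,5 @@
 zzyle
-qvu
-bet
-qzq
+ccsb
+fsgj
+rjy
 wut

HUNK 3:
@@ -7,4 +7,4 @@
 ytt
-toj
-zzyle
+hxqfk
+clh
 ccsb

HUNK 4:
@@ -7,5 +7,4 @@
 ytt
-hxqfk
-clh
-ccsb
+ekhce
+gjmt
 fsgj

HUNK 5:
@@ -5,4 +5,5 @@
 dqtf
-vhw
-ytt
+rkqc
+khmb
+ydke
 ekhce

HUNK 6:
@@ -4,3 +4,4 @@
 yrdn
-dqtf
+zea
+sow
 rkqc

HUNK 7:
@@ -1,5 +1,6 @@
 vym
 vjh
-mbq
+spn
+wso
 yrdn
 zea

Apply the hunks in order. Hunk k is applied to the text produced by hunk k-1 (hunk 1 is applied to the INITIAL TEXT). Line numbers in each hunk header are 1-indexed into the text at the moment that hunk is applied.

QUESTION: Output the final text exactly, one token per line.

Hunk 1: at line 6 remove [bgp,lrpg] add [toj,zzyle] -> 13 lines: vym vjh mbq yrdn dqtf vhw ytt toj zzyle qvu bet qzq wut
Hunk 2: at line 9 remove [qvu,bet,qzq] add [ccsb,fsgj,rjy] -> 13 lines: vym vjh mbq yrdn dqtf vhw ytt toj zzyle ccsb fsgj rjy wut
Hunk 3: at line 7 remove [toj,zzyle] add [hxqfk,clh] -> 13 lines: vym vjh mbq yrdn dqtf vhw ytt hxqfk clh ccsb fsgj rjy wut
Hunk 4: at line 7 remove [hxqfk,clh,ccsb] add [ekhce,gjmt] -> 12 lines: vym vjh mbq yrdn dqtf vhw ytt ekhce gjmt fsgj rjy wut
Hunk 5: at line 5 remove [vhw,ytt] add [rkqc,khmb,ydke] -> 13 lines: vym vjh mbq yrdn dqtf rkqc khmb ydke ekhce gjmt fsgj rjy wut
Hunk 6: at line 4 remove [dqtf] add [zea,sow] -> 14 lines: vym vjh mbq yrdn zea sow rkqc khmb ydke ekhce gjmt fsgj rjy wut
Hunk 7: at line 1 remove [mbq] add [spn,wso] -> 15 lines: vym vjh spn wso yrdn zea sow rkqc khmb ydke ekhce gjmt fsgj rjy wut

Answer: vym
vjh
spn
wso
yrdn
zea
sow
rkqc
khmb
ydke
ekhce
gjmt
fsgj
rjy
wut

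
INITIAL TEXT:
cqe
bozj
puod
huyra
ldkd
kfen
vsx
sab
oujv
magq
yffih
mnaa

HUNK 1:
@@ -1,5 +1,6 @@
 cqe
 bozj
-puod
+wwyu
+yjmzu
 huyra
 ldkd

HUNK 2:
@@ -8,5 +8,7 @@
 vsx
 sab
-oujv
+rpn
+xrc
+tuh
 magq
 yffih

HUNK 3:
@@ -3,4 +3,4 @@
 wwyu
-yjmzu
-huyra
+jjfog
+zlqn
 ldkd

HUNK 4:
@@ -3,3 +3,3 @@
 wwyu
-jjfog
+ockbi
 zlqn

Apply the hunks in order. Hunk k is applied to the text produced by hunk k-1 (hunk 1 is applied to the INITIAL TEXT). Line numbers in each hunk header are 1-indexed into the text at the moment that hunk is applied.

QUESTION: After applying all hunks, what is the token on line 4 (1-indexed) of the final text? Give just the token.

Answer: ockbi

Derivation:
Hunk 1: at line 1 remove [puod] add [wwyu,yjmzu] -> 13 lines: cqe bozj wwyu yjmzu huyra ldkd kfen vsx sab oujv magq yffih mnaa
Hunk 2: at line 8 remove [oujv] add [rpn,xrc,tuh] -> 15 lines: cqe bozj wwyu yjmzu huyra ldkd kfen vsx sab rpn xrc tuh magq yffih mnaa
Hunk 3: at line 3 remove [yjmzu,huyra] add [jjfog,zlqn] -> 15 lines: cqe bozj wwyu jjfog zlqn ldkd kfen vsx sab rpn xrc tuh magq yffih mnaa
Hunk 4: at line 3 remove [jjfog] add [ockbi] -> 15 lines: cqe bozj wwyu ockbi zlqn ldkd kfen vsx sab rpn xrc tuh magq yffih mnaa
Final line 4: ockbi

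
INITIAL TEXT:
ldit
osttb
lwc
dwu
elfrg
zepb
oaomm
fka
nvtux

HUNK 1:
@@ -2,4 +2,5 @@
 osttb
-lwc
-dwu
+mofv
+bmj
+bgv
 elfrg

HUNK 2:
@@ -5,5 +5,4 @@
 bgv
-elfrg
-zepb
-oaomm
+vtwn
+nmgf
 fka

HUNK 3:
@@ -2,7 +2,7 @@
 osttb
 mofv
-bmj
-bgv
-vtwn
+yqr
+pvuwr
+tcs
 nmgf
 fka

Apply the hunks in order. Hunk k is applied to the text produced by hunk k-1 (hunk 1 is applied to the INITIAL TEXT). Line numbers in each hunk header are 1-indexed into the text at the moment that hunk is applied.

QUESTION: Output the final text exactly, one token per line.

Answer: ldit
osttb
mofv
yqr
pvuwr
tcs
nmgf
fka
nvtux

Derivation:
Hunk 1: at line 2 remove [lwc,dwu] add [mofv,bmj,bgv] -> 10 lines: ldit osttb mofv bmj bgv elfrg zepb oaomm fka nvtux
Hunk 2: at line 5 remove [elfrg,zepb,oaomm] add [vtwn,nmgf] -> 9 lines: ldit osttb mofv bmj bgv vtwn nmgf fka nvtux
Hunk 3: at line 2 remove [bmj,bgv,vtwn] add [yqr,pvuwr,tcs] -> 9 lines: ldit osttb mofv yqr pvuwr tcs nmgf fka nvtux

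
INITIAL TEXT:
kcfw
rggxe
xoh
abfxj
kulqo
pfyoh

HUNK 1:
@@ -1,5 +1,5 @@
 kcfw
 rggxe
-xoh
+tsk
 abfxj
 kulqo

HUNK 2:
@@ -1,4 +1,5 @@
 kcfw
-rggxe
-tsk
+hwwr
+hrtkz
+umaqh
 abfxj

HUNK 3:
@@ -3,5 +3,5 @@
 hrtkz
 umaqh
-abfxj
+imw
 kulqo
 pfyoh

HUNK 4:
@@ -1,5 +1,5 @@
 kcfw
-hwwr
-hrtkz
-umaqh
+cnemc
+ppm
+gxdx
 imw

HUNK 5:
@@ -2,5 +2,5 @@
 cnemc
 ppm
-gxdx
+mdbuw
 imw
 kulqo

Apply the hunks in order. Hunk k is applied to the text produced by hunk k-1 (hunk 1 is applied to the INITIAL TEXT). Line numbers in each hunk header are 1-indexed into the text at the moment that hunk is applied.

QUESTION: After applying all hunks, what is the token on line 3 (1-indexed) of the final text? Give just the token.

Hunk 1: at line 1 remove [xoh] add [tsk] -> 6 lines: kcfw rggxe tsk abfxj kulqo pfyoh
Hunk 2: at line 1 remove [rggxe,tsk] add [hwwr,hrtkz,umaqh] -> 7 lines: kcfw hwwr hrtkz umaqh abfxj kulqo pfyoh
Hunk 3: at line 3 remove [abfxj] add [imw] -> 7 lines: kcfw hwwr hrtkz umaqh imw kulqo pfyoh
Hunk 4: at line 1 remove [hwwr,hrtkz,umaqh] add [cnemc,ppm,gxdx] -> 7 lines: kcfw cnemc ppm gxdx imw kulqo pfyoh
Hunk 5: at line 2 remove [gxdx] add [mdbuw] -> 7 lines: kcfw cnemc ppm mdbuw imw kulqo pfyoh
Final line 3: ppm

Answer: ppm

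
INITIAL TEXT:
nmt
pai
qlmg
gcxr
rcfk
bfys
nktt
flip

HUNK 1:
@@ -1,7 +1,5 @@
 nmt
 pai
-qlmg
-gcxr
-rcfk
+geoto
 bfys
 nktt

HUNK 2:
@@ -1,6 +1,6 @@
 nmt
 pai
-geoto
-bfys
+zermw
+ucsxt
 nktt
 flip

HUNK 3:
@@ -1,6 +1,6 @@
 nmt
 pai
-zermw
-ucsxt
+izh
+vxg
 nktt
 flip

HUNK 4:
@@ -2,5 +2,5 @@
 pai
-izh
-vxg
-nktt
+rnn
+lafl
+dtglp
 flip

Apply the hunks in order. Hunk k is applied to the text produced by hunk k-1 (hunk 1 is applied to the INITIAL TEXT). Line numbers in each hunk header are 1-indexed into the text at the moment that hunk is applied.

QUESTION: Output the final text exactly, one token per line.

Hunk 1: at line 1 remove [qlmg,gcxr,rcfk] add [geoto] -> 6 lines: nmt pai geoto bfys nktt flip
Hunk 2: at line 1 remove [geoto,bfys] add [zermw,ucsxt] -> 6 lines: nmt pai zermw ucsxt nktt flip
Hunk 3: at line 1 remove [zermw,ucsxt] add [izh,vxg] -> 6 lines: nmt pai izh vxg nktt flip
Hunk 4: at line 2 remove [izh,vxg,nktt] add [rnn,lafl,dtglp] -> 6 lines: nmt pai rnn lafl dtglp flip

Answer: nmt
pai
rnn
lafl
dtglp
flip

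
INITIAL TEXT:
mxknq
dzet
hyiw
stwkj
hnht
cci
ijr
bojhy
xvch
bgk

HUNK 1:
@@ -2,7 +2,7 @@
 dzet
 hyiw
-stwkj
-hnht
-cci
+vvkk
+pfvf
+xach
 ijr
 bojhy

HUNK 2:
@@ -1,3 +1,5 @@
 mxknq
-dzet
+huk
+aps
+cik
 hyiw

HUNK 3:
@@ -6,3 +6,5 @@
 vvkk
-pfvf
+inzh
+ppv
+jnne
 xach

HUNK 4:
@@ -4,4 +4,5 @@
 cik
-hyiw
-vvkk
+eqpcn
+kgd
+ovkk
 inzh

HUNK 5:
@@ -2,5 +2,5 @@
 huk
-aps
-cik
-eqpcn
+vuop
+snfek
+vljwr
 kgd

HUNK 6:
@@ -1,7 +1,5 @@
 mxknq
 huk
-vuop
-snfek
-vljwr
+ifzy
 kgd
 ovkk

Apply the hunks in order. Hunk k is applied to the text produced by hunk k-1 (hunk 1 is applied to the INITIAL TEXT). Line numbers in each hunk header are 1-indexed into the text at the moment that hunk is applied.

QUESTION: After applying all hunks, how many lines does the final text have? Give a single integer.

Hunk 1: at line 2 remove [stwkj,hnht,cci] add [vvkk,pfvf,xach] -> 10 lines: mxknq dzet hyiw vvkk pfvf xach ijr bojhy xvch bgk
Hunk 2: at line 1 remove [dzet] add [huk,aps,cik] -> 12 lines: mxknq huk aps cik hyiw vvkk pfvf xach ijr bojhy xvch bgk
Hunk 3: at line 6 remove [pfvf] add [inzh,ppv,jnne] -> 14 lines: mxknq huk aps cik hyiw vvkk inzh ppv jnne xach ijr bojhy xvch bgk
Hunk 4: at line 4 remove [hyiw,vvkk] add [eqpcn,kgd,ovkk] -> 15 lines: mxknq huk aps cik eqpcn kgd ovkk inzh ppv jnne xach ijr bojhy xvch bgk
Hunk 5: at line 2 remove [aps,cik,eqpcn] add [vuop,snfek,vljwr] -> 15 lines: mxknq huk vuop snfek vljwr kgd ovkk inzh ppv jnne xach ijr bojhy xvch bgk
Hunk 6: at line 1 remove [vuop,snfek,vljwr] add [ifzy] -> 13 lines: mxknq huk ifzy kgd ovkk inzh ppv jnne xach ijr bojhy xvch bgk
Final line count: 13

Answer: 13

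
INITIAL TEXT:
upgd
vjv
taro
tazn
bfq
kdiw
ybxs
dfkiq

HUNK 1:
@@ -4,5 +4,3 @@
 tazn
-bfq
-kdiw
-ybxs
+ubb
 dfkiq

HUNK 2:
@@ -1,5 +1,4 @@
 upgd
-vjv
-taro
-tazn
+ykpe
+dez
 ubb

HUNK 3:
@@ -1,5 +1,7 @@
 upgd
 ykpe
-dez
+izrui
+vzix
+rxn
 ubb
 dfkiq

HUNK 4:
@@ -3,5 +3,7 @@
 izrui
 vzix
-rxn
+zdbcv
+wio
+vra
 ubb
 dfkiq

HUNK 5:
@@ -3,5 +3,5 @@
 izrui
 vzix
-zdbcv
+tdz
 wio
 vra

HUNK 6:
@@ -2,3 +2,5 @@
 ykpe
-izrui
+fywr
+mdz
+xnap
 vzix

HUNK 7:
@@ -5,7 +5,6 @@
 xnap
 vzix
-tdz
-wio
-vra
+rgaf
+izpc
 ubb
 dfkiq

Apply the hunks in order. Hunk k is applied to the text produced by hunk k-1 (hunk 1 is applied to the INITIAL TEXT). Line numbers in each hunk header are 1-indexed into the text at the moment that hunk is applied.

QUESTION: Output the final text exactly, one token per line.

Answer: upgd
ykpe
fywr
mdz
xnap
vzix
rgaf
izpc
ubb
dfkiq

Derivation:
Hunk 1: at line 4 remove [bfq,kdiw,ybxs] add [ubb] -> 6 lines: upgd vjv taro tazn ubb dfkiq
Hunk 2: at line 1 remove [vjv,taro,tazn] add [ykpe,dez] -> 5 lines: upgd ykpe dez ubb dfkiq
Hunk 3: at line 1 remove [dez] add [izrui,vzix,rxn] -> 7 lines: upgd ykpe izrui vzix rxn ubb dfkiq
Hunk 4: at line 3 remove [rxn] add [zdbcv,wio,vra] -> 9 lines: upgd ykpe izrui vzix zdbcv wio vra ubb dfkiq
Hunk 5: at line 3 remove [zdbcv] add [tdz] -> 9 lines: upgd ykpe izrui vzix tdz wio vra ubb dfkiq
Hunk 6: at line 2 remove [izrui] add [fywr,mdz,xnap] -> 11 lines: upgd ykpe fywr mdz xnap vzix tdz wio vra ubb dfkiq
Hunk 7: at line 5 remove [tdz,wio,vra] add [rgaf,izpc] -> 10 lines: upgd ykpe fywr mdz xnap vzix rgaf izpc ubb dfkiq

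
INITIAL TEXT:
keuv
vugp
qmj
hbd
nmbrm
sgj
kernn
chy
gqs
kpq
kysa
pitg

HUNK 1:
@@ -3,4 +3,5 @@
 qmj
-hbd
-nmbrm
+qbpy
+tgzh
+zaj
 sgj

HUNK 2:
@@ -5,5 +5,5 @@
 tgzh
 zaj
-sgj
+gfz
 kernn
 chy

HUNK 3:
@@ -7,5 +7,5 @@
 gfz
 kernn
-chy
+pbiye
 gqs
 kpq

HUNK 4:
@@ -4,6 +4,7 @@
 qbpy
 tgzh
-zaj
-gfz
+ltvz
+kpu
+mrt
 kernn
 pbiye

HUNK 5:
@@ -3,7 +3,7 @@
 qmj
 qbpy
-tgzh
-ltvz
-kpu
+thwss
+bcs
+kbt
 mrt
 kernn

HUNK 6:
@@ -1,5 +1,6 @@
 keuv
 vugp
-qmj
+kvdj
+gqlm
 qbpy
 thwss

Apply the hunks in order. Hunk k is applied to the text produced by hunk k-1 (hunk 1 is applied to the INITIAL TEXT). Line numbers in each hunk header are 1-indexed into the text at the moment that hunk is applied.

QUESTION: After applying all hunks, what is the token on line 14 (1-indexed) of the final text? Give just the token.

Answer: kysa

Derivation:
Hunk 1: at line 3 remove [hbd,nmbrm] add [qbpy,tgzh,zaj] -> 13 lines: keuv vugp qmj qbpy tgzh zaj sgj kernn chy gqs kpq kysa pitg
Hunk 2: at line 5 remove [sgj] add [gfz] -> 13 lines: keuv vugp qmj qbpy tgzh zaj gfz kernn chy gqs kpq kysa pitg
Hunk 3: at line 7 remove [chy] add [pbiye] -> 13 lines: keuv vugp qmj qbpy tgzh zaj gfz kernn pbiye gqs kpq kysa pitg
Hunk 4: at line 4 remove [zaj,gfz] add [ltvz,kpu,mrt] -> 14 lines: keuv vugp qmj qbpy tgzh ltvz kpu mrt kernn pbiye gqs kpq kysa pitg
Hunk 5: at line 3 remove [tgzh,ltvz,kpu] add [thwss,bcs,kbt] -> 14 lines: keuv vugp qmj qbpy thwss bcs kbt mrt kernn pbiye gqs kpq kysa pitg
Hunk 6: at line 1 remove [qmj] add [kvdj,gqlm] -> 15 lines: keuv vugp kvdj gqlm qbpy thwss bcs kbt mrt kernn pbiye gqs kpq kysa pitg
Final line 14: kysa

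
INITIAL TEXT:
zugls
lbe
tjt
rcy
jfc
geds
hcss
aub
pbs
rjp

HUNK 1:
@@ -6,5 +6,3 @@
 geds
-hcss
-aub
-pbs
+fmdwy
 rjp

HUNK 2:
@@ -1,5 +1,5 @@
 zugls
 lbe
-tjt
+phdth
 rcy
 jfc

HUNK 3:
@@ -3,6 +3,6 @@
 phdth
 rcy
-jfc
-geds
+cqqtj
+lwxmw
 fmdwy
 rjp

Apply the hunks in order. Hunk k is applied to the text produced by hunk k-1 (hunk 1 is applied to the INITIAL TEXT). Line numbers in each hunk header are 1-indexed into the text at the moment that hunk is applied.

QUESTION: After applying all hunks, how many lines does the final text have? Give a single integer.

Hunk 1: at line 6 remove [hcss,aub,pbs] add [fmdwy] -> 8 lines: zugls lbe tjt rcy jfc geds fmdwy rjp
Hunk 2: at line 1 remove [tjt] add [phdth] -> 8 lines: zugls lbe phdth rcy jfc geds fmdwy rjp
Hunk 3: at line 3 remove [jfc,geds] add [cqqtj,lwxmw] -> 8 lines: zugls lbe phdth rcy cqqtj lwxmw fmdwy rjp
Final line count: 8

Answer: 8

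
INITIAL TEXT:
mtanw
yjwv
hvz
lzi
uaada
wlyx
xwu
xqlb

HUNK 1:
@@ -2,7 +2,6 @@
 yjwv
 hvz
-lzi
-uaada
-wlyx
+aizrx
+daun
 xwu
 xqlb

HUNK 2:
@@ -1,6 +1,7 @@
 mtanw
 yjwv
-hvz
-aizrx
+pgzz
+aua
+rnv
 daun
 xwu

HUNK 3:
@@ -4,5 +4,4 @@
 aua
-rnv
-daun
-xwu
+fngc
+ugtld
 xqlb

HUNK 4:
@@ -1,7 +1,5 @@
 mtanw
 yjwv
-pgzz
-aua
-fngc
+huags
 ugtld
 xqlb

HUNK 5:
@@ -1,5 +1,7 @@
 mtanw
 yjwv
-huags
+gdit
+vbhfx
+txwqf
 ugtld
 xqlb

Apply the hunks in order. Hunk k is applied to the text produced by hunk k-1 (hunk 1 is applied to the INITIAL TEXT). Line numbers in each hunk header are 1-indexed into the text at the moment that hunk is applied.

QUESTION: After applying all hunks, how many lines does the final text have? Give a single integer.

Answer: 7

Derivation:
Hunk 1: at line 2 remove [lzi,uaada,wlyx] add [aizrx,daun] -> 7 lines: mtanw yjwv hvz aizrx daun xwu xqlb
Hunk 2: at line 1 remove [hvz,aizrx] add [pgzz,aua,rnv] -> 8 lines: mtanw yjwv pgzz aua rnv daun xwu xqlb
Hunk 3: at line 4 remove [rnv,daun,xwu] add [fngc,ugtld] -> 7 lines: mtanw yjwv pgzz aua fngc ugtld xqlb
Hunk 4: at line 1 remove [pgzz,aua,fngc] add [huags] -> 5 lines: mtanw yjwv huags ugtld xqlb
Hunk 5: at line 1 remove [huags] add [gdit,vbhfx,txwqf] -> 7 lines: mtanw yjwv gdit vbhfx txwqf ugtld xqlb
Final line count: 7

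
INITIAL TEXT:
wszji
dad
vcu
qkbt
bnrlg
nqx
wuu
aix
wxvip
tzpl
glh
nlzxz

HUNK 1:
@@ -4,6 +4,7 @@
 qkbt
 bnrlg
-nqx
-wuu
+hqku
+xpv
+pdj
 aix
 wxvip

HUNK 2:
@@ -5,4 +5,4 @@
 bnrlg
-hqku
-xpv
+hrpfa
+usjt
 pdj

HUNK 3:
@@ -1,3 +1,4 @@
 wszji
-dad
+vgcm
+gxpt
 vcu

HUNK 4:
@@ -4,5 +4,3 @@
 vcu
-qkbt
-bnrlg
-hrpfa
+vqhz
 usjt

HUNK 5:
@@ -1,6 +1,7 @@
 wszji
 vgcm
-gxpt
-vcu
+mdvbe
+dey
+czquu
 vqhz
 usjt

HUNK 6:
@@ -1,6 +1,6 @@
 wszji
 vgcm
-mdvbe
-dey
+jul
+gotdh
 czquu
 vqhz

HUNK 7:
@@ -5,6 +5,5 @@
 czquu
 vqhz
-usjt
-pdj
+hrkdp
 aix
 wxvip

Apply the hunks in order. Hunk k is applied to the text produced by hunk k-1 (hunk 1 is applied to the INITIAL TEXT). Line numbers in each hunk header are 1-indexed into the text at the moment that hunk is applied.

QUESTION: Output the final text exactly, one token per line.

Answer: wszji
vgcm
jul
gotdh
czquu
vqhz
hrkdp
aix
wxvip
tzpl
glh
nlzxz

Derivation:
Hunk 1: at line 4 remove [nqx,wuu] add [hqku,xpv,pdj] -> 13 lines: wszji dad vcu qkbt bnrlg hqku xpv pdj aix wxvip tzpl glh nlzxz
Hunk 2: at line 5 remove [hqku,xpv] add [hrpfa,usjt] -> 13 lines: wszji dad vcu qkbt bnrlg hrpfa usjt pdj aix wxvip tzpl glh nlzxz
Hunk 3: at line 1 remove [dad] add [vgcm,gxpt] -> 14 lines: wszji vgcm gxpt vcu qkbt bnrlg hrpfa usjt pdj aix wxvip tzpl glh nlzxz
Hunk 4: at line 4 remove [qkbt,bnrlg,hrpfa] add [vqhz] -> 12 lines: wszji vgcm gxpt vcu vqhz usjt pdj aix wxvip tzpl glh nlzxz
Hunk 5: at line 1 remove [gxpt,vcu] add [mdvbe,dey,czquu] -> 13 lines: wszji vgcm mdvbe dey czquu vqhz usjt pdj aix wxvip tzpl glh nlzxz
Hunk 6: at line 1 remove [mdvbe,dey] add [jul,gotdh] -> 13 lines: wszji vgcm jul gotdh czquu vqhz usjt pdj aix wxvip tzpl glh nlzxz
Hunk 7: at line 5 remove [usjt,pdj] add [hrkdp] -> 12 lines: wszji vgcm jul gotdh czquu vqhz hrkdp aix wxvip tzpl glh nlzxz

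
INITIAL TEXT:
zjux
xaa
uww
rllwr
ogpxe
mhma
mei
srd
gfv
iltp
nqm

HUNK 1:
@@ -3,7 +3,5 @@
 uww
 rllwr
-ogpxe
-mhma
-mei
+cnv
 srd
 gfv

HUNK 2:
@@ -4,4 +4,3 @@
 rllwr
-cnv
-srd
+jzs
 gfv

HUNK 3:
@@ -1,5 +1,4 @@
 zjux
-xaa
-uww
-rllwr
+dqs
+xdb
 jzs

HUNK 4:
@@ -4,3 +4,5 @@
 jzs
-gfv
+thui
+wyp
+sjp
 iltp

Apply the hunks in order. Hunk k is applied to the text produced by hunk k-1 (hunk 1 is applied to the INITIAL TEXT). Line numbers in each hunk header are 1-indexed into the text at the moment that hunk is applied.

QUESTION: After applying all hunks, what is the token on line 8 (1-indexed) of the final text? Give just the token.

Answer: iltp

Derivation:
Hunk 1: at line 3 remove [ogpxe,mhma,mei] add [cnv] -> 9 lines: zjux xaa uww rllwr cnv srd gfv iltp nqm
Hunk 2: at line 4 remove [cnv,srd] add [jzs] -> 8 lines: zjux xaa uww rllwr jzs gfv iltp nqm
Hunk 3: at line 1 remove [xaa,uww,rllwr] add [dqs,xdb] -> 7 lines: zjux dqs xdb jzs gfv iltp nqm
Hunk 4: at line 4 remove [gfv] add [thui,wyp,sjp] -> 9 lines: zjux dqs xdb jzs thui wyp sjp iltp nqm
Final line 8: iltp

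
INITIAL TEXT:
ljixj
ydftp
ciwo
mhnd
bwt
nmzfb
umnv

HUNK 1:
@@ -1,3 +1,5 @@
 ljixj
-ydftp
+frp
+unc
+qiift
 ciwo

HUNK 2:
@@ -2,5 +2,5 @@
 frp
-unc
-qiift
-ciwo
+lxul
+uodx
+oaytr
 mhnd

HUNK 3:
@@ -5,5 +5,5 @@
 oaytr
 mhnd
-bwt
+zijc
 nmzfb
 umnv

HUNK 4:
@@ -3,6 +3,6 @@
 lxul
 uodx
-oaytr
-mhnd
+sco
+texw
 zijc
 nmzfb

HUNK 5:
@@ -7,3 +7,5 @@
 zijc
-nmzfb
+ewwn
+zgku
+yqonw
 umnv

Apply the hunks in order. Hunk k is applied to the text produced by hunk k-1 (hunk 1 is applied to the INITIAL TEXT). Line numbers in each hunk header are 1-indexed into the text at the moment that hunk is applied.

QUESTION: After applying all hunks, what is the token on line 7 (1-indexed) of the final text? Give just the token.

Answer: zijc

Derivation:
Hunk 1: at line 1 remove [ydftp] add [frp,unc,qiift] -> 9 lines: ljixj frp unc qiift ciwo mhnd bwt nmzfb umnv
Hunk 2: at line 2 remove [unc,qiift,ciwo] add [lxul,uodx,oaytr] -> 9 lines: ljixj frp lxul uodx oaytr mhnd bwt nmzfb umnv
Hunk 3: at line 5 remove [bwt] add [zijc] -> 9 lines: ljixj frp lxul uodx oaytr mhnd zijc nmzfb umnv
Hunk 4: at line 3 remove [oaytr,mhnd] add [sco,texw] -> 9 lines: ljixj frp lxul uodx sco texw zijc nmzfb umnv
Hunk 5: at line 7 remove [nmzfb] add [ewwn,zgku,yqonw] -> 11 lines: ljixj frp lxul uodx sco texw zijc ewwn zgku yqonw umnv
Final line 7: zijc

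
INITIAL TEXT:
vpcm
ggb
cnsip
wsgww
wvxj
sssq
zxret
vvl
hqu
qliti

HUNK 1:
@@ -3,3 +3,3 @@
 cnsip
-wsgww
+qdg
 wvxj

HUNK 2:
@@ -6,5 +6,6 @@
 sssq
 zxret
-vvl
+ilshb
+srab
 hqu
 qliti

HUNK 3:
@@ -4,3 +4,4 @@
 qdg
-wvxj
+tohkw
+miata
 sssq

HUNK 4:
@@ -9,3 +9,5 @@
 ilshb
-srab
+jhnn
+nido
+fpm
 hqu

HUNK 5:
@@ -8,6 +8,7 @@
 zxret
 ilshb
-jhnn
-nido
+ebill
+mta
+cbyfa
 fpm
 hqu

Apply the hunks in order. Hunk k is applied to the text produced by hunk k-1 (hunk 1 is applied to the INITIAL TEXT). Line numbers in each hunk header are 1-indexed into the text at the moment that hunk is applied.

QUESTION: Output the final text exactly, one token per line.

Hunk 1: at line 3 remove [wsgww] add [qdg] -> 10 lines: vpcm ggb cnsip qdg wvxj sssq zxret vvl hqu qliti
Hunk 2: at line 6 remove [vvl] add [ilshb,srab] -> 11 lines: vpcm ggb cnsip qdg wvxj sssq zxret ilshb srab hqu qliti
Hunk 3: at line 4 remove [wvxj] add [tohkw,miata] -> 12 lines: vpcm ggb cnsip qdg tohkw miata sssq zxret ilshb srab hqu qliti
Hunk 4: at line 9 remove [srab] add [jhnn,nido,fpm] -> 14 lines: vpcm ggb cnsip qdg tohkw miata sssq zxret ilshb jhnn nido fpm hqu qliti
Hunk 5: at line 8 remove [jhnn,nido] add [ebill,mta,cbyfa] -> 15 lines: vpcm ggb cnsip qdg tohkw miata sssq zxret ilshb ebill mta cbyfa fpm hqu qliti

Answer: vpcm
ggb
cnsip
qdg
tohkw
miata
sssq
zxret
ilshb
ebill
mta
cbyfa
fpm
hqu
qliti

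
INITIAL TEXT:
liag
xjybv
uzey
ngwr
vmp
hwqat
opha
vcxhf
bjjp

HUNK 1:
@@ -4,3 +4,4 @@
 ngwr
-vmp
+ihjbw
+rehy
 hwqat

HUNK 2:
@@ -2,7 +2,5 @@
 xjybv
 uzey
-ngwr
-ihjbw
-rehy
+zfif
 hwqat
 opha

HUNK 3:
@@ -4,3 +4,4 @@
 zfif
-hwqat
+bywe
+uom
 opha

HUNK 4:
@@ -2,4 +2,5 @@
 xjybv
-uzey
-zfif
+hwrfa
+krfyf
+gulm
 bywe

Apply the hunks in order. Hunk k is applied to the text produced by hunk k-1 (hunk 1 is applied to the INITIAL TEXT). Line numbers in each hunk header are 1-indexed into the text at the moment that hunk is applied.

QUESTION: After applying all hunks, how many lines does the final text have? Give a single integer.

Answer: 10

Derivation:
Hunk 1: at line 4 remove [vmp] add [ihjbw,rehy] -> 10 lines: liag xjybv uzey ngwr ihjbw rehy hwqat opha vcxhf bjjp
Hunk 2: at line 2 remove [ngwr,ihjbw,rehy] add [zfif] -> 8 lines: liag xjybv uzey zfif hwqat opha vcxhf bjjp
Hunk 3: at line 4 remove [hwqat] add [bywe,uom] -> 9 lines: liag xjybv uzey zfif bywe uom opha vcxhf bjjp
Hunk 4: at line 2 remove [uzey,zfif] add [hwrfa,krfyf,gulm] -> 10 lines: liag xjybv hwrfa krfyf gulm bywe uom opha vcxhf bjjp
Final line count: 10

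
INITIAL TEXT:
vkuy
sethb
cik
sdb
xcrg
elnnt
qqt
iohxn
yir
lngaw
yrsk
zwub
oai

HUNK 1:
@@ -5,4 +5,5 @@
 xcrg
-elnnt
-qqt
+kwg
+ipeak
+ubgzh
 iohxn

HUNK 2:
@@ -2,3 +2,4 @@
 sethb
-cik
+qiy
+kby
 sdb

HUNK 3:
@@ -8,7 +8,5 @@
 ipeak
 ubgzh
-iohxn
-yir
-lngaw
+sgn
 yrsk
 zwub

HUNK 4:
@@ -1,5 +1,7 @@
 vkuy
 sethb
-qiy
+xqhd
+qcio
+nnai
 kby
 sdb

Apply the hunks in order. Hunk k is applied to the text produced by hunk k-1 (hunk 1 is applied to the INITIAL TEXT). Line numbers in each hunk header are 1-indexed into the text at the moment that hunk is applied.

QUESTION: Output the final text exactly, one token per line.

Hunk 1: at line 5 remove [elnnt,qqt] add [kwg,ipeak,ubgzh] -> 14 lines: vkuy sethb cik sdb xcrg kwg ipeak ubgzh iohxn yir lngaw yrsk zwub oai
Hunk 2: at line 2 remove [cik] add [qiy,kby] -> 15 lines: vkuy sethb qiy kby sdb xcrg kwg ipeak ubgzh iohxn yir lngaw yrsk zwub oai
Hunk 3: at line 8 remove [iohxn,yir,lngaw] add [sgn] -> 13 lines: vkuy sethb qiy kby sdb xcrg kwg ipeak ubgzh sgn yrsk zwub oai
Hunk 4: at line 1 remove [qiy] add [xqhd,qcio,nnai] -> 15 lines: vkuy sethb xqhd qcio nnai kby sdb xcrg kwg ipeak ubgzh sgn yrsk zwub oai

Answer: vkuy
sethb
xqhd
qcio
nnai
kby
sdb
xcrg
kwg
ipeak
ubgzh
sgn
yrsk
zwub
oai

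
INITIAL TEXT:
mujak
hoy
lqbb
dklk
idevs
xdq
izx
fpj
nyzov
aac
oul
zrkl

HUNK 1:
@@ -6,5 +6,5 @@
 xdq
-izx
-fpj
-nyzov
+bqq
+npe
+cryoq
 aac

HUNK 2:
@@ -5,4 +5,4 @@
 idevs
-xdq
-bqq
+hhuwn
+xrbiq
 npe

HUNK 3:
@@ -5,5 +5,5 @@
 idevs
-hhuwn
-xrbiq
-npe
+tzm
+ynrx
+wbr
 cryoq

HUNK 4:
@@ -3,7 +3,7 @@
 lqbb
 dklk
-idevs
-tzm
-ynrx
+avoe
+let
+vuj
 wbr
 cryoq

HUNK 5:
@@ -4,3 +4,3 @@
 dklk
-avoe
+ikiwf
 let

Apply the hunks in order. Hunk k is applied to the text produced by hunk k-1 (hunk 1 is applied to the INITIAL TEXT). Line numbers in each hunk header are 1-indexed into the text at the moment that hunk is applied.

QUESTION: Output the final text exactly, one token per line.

Answer: mujak
hoy
lqbb
dklk
ikiwf
let
vuj
wbr
cryoq
aac
oul
zrkl

Derivation:
Hunk 1: at line 6 remove [izx,fpj,nyzov] add [bqq,npe,cryoq] -> 12 lines: mujak hoy lqbb dklk idevs xdq bqq npe cryoq aac oul zrkl
Hunk 2: at line 5 remove [xdq,bqq] add [hhuwn,xrbiq] -> 12 lines: mujak hoy lqbb dklk idevs hhuwn xrbiq npe cryoq aac oul zrkl
Hunk 3: at line 5 remove [hhuwn,xrbiq,npe] add [tzm,ynrx,wbr] -> 12 lines: mujak hoy lqbb dklk idevs tzm ynrx wbr cryoq aac oul zrkl
Hunk 4: at line 3 remove [idevs,tzm,ynrx] add [avoe,let,vuj] -> 12 lines: mujak hoy lqbb dklk avoe let vuj wbr cryoq aac oul zrkl
Hunk 5: at line 4 remove [avoe] add [ikiwf] -> 12 lines: mujak hoy lqbb dklk ikiwf let vuj wbr cryoq aac oul zrkl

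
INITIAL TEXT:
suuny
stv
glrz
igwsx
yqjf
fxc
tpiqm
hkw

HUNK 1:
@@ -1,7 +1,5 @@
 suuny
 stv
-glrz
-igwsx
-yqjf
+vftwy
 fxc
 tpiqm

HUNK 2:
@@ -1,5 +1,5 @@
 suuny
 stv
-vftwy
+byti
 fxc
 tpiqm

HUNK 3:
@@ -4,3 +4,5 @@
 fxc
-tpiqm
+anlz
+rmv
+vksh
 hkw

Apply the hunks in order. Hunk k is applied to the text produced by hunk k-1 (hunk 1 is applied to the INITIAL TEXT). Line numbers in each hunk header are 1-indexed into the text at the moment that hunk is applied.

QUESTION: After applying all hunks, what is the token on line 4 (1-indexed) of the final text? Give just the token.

Answer: fxc

Derivation:
Hunk 1: at line 1 remove [glrz,igwsx,yqjf] add [vftwy] -> 6 lines: suuny stv vftwy fxc tpiqm hkw
Hunk 2: at line 1 remove [vftwy] add [byti] -> 6 lines: suuny stv byti fxc tpiqm hkw
Hunk 3: at line 4 remove [tpiqm] add [anlz,rmv,vksh] -> 8 lines: suuny stv byti fxc anlz rmv vksh hkw
Final line 4: fxc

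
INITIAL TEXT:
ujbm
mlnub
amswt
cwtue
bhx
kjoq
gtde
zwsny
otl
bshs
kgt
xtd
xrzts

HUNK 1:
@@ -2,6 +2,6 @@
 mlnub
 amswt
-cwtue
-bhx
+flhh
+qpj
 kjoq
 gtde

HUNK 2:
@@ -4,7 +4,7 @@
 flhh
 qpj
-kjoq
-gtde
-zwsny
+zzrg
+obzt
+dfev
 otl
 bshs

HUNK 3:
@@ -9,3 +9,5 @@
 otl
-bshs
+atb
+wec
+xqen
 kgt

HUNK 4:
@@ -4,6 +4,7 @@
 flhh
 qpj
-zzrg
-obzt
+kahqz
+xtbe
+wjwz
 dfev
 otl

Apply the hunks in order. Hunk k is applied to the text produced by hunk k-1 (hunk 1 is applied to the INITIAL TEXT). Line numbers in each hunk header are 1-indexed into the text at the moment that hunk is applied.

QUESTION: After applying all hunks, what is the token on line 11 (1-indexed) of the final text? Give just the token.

Hunk 1: at line 2 remove [cwtue,bhx] add [flhh,qpj] -> 13 lines: ujbm mlnub amswt flhh qpj kjoq gtde zwsny otl bshs kgt xtd xrzts
Hunk 2: at line 4 remove [kjoq,gtde,zwsny] add [zzrg,obzt,dfev] -> 13 lines: ujbm mlnub amswt flhh qpj zzrg obzt dfev otl bshs kgt xtd xrzts
Hunk 3: at line 9 remove [bshs] add [atb,wec,xqen] -> 15 lines: ujbm mlnub amswt flhh qpj zzrg obzt dfev otl atb wec xqen kgt xtd xrzts
Hunk 4: at line 4 remove [zzrg,obzt] add [kahqz,xtbe,wjwz] -> 16 lines: ujbm mlnub amswt flhh qpj kahqz xtbe wjwz dfev otl atb wec xqen kgt xtd xrzts
Final line 11: atb

Answer: atb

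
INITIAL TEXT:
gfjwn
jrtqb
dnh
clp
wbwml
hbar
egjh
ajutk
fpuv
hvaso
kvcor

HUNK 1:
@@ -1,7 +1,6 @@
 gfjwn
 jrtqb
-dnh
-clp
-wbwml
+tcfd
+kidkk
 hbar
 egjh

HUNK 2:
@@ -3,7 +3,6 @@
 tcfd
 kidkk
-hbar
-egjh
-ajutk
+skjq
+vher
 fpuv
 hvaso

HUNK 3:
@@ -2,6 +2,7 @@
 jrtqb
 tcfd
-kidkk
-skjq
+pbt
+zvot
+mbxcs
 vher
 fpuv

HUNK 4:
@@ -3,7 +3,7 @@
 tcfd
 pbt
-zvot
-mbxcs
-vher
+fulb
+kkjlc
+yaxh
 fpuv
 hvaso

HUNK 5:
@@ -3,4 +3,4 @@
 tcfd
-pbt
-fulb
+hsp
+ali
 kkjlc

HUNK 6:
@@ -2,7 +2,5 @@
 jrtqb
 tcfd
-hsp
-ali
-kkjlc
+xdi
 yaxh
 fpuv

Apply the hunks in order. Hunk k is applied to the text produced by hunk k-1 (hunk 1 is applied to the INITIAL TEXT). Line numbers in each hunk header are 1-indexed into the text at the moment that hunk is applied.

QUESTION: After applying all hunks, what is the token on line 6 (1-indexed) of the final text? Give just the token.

Hunk 1: at line 1 remove [dnh,clp,wbwml] add [tcfd,kidkk] -> 10 lines: gfjwn jrtqb tcfd kidkk hbar egjh ajutk fpuv hvaso kvcor
Hunk 2: at line 3 remove [hbar,egjh,ajutk] add [skjq,vher] -> 9 lines: gfjwn jrtqb tcfd kidkk skjq vher fpuv hvaso kvcor
Hunk 3: at line 2 remove [kidkk,skjq] add [pbt,zvot,mbxcs] -> 10 lines: gfjwn jrtqb tcfd pbt zvot mbxcs vher fpuv hvaso kvcor
Hunk 4: at line 3 remove [zvot,mbxcs,vher] add [fulb,kkjlc,yaxh] -> 10 lines: gfjwn jrtqb tcfd pbt fulb kkjlc yaxh fpuv hvaso kvcor
Hunk 5: at line 3 remove [pbt,fulb] add [hsp,ali] -> 10 lines: gfjwn jrtqb tcfd hsp ali kkjlc yaxh fpuv hvaso kvcor
Hunk 6: at line 2 remove [hsp,ali,kkjlc] add [xdi] -> 8 lines: gfjwn jrtqb tcfd xdi yaxh fpuv hvaso kvcor
Final line 6: fpuv

Answer: fpuv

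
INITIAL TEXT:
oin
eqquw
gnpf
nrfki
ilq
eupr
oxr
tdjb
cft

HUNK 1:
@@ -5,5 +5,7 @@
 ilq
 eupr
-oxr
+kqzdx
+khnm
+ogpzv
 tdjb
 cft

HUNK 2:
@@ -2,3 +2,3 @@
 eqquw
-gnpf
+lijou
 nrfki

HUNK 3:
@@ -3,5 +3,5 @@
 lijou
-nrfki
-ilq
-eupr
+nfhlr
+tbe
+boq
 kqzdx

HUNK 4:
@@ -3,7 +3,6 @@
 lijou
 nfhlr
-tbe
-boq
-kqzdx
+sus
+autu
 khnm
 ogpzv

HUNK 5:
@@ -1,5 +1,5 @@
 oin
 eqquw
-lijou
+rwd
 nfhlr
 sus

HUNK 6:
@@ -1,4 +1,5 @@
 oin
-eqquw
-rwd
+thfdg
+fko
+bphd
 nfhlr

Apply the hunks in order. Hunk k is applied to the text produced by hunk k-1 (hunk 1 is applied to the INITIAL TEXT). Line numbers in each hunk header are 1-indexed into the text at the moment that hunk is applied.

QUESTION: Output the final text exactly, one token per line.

Answer: oin
thfdg
fko
bphd
nfhlr
sus
autu
khnm
ogpzv
tdjb
cft

Derivation:
Hunk 1: at line 5 remove [oxr] add [kqzdx,khnm,ogpzv] -> 11 lines: oin eqquw gnpf nrfki ilq eupr kqzdx khnm ogpzv tdjb cft
Hunk 2: at line 2 remove [gnpf] add [lijou] -> 11 lines: oin eqquw lijou nrfki ilq eupr kqzdx khnm ogpzv tdjb cft
Hunk 3: at line 3 remove [nrfki,ilq,eupr] add [nfhlr,tbe,boq] -> 11 lines: oin eqquw lijou nfhlr tbe boq kqzdx khnm ogpzv tdjb cft
Hunk 4: at line 3 remove [tbe,boq,kqzdx] add [sus,autu] -> 10 lines: oin eqquw lijou nfhlr sus autu khnm ogpzv tdjb cft
Hunk 5: at line 1 remove [lijou] add [rwd] -> 10 lines: oin eqquw rwd nfhlr sus autu khnm ogpzv tdjb cft
Hunk 6: at line 1 remove [eqquw,rwd] add [thfdg,fko,bphd] -> 11 lines: oin thfdg fko bphd nfhlr sus autu khnm ogpzv tdjb cft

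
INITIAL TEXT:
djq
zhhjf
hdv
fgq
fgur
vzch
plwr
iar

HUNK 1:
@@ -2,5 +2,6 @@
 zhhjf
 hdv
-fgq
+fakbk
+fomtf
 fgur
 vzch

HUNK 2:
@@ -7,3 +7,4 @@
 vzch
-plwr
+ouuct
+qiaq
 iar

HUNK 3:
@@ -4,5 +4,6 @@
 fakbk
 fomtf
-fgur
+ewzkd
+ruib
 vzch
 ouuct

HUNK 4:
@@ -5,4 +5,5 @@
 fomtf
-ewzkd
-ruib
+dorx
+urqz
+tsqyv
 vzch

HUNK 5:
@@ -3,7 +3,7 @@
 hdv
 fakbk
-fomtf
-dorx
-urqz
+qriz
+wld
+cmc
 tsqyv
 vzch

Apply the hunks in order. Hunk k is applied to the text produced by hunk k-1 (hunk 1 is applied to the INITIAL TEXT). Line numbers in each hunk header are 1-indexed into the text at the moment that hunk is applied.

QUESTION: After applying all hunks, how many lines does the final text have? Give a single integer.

Answer: 12

Derivation:
Hunk 1: at line 2 remove [fgq] add [fakbk,fomtf] -> 9 lines: djq zhhjf hdv fakbk fomtf fgur vzch plwr iar
Hunk 2: at line 7 remove [plwr] add [ouuct,qiaq] -> 10 lines: djq zhhjf hdv fakbk fomtf fgur vzch ouuct qiaq iar
Hunk 3: at line 4 remove [fgur] add [ewzkd,ruib] -> 11 lines: djq zhhjf hdv fakbk fomtf ewzkd ruib vzch ouuct qiaq iar
Hunk 4: at line 5 remove [ewzkd,ruib] add [dorx,urqz,tsqyv] -> 12 lines: djq zhhjf hdv fakbk fomtf dorx urqz tsqyv vzch ouuct qiaq iar
Hunk 5: at line 3 remove [fomtf,dorx,urqz] add [qriz,wld,cmc] -> 12 lines: djq zhhjf hdv fakbk qriz wld cmc tsqyv vzch ouuct qiaq iar
Final line count: 12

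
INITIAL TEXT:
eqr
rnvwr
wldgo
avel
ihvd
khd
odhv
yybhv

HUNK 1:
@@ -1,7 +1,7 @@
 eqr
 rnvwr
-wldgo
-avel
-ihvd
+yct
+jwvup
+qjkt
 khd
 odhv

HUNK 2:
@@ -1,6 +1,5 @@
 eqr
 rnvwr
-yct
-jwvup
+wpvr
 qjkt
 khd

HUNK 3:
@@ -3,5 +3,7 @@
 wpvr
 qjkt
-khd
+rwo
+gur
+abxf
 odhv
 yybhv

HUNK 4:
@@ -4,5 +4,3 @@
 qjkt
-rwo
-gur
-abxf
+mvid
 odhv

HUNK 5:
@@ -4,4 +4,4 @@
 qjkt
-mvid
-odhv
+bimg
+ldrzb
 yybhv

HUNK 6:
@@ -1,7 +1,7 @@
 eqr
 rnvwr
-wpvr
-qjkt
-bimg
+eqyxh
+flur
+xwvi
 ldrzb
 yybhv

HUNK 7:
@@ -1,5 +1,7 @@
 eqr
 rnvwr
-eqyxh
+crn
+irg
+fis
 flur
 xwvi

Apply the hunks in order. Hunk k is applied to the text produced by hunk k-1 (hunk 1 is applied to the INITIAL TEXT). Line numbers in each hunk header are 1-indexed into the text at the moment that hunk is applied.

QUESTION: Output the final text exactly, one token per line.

Hunk 1: at line 1 remove [wldgo,avel,ihvd] add [yct,jwvup,qjkt] -> 8 lines: eqr rnvwr yct jwvup qjkt khd odhv yybhv
Hunk 2: at line 1 remove [yct,jwvup] add [wpvr] -> 7 lines: eqr rnvwr wpvr qjkt khd odhv yybhv
Hunk 3: at line 3 remove [khd] add [rwo,gur,abxf] -> 9 lines: eqr rnvwr wpvr qjkt rwo gur abxf odhv yybhv
Hunk 4: at line 4 remove [rwo,gur,abxf] add [mvid] -> 7 lines: eqr rnvwr wpvr qjkt mvid odhv yybhv
Hunk 5: at line 4 remove [mvid,odhv] add [bimg,ldrzb] -> 7 lines: eqr rnvwr wpvr qjkt bimg ldrzb yybhv
Hunk 6: at line 1 remove [wpvr,qjkt,bimg] add [eqyxh,flur,xwvi] -> 7 lines: eqr rnvwr eqyxh flur xwvi ldrzb yybhv
Hunk 7: at line 1 remove [eqyxh] add [crn,irg,fis] -> 9 lines: eqr rnvwr crn irg fis flur xwvi ldrzb yybhv

Answer: eqr
rnvwr
crn
irg
fis
flur
xwvi
ldrzb
yybhv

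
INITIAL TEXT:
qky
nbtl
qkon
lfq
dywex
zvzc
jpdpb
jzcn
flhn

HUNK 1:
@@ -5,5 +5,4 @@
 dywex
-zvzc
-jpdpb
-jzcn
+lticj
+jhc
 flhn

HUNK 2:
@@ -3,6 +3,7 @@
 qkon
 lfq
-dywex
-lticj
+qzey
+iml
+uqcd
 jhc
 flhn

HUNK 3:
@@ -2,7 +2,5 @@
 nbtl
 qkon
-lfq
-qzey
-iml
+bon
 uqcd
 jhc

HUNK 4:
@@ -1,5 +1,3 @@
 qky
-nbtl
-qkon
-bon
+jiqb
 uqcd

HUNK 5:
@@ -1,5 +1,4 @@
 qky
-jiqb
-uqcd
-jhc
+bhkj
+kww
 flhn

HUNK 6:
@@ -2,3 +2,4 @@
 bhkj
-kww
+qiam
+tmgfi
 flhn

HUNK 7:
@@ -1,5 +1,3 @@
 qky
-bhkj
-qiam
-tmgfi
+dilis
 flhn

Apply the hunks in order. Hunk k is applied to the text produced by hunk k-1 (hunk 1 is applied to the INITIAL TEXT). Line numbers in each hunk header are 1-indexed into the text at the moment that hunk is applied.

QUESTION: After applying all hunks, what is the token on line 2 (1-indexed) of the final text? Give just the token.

Hunk 1: at line 5 remove [zvzc,jpdpb,jzcn] add [lticj,jhc] -> 8 lines: qky nbtl qkon lfq dywex lticj jhc flhn
Hunk 2: at line 3 remove [dywex,lticj] add [qzey,iml,uqcd] -> 9 lines: qky nbtl qkon lfq qzey iml uqcd jhc flhn
Hunk 3: at line 2 remove [lfq,qzey,iml] add [bon] -> 7 lines: qky nbtl qkon bon uqcd jhc flhn
Hunk 4: at line 1 remove [nbtl,qkon,bon] add [jiqb] -> 5 lines: qky jiqb uqcd jhc flhn
Hunk 5: at line 1 remove [jiqb,uqcd,jhc] add [bhkj,kww] -> 4 lines: qky bhkj kww flhn
Hunk 6: at line 2 remove [kww] add [qiam,tmgfi] -> 5 lines: qky bhkj qiam tmgfi flhn
Hunk 7: at line 1 remove [bhkj,qiam,tmgfi] add [dilis] -> 3 lines: qky dilis flhn
Final line 2: dilis

Answer: dilis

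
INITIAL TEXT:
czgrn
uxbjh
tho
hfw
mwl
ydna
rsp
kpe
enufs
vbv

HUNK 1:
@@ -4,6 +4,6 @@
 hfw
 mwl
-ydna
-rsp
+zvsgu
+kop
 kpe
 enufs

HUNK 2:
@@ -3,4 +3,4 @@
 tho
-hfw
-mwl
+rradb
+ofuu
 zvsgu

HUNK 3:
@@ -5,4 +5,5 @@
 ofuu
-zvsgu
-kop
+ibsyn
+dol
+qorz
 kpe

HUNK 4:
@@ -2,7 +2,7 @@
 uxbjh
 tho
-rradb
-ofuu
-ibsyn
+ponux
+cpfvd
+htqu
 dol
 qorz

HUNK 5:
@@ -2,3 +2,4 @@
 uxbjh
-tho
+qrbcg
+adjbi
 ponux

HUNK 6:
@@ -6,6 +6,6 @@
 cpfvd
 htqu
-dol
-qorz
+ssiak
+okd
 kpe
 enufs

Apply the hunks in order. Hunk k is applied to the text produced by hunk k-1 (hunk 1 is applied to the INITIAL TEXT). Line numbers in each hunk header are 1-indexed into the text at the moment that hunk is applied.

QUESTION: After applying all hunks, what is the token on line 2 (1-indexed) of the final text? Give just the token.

Answer: uxbjh

Derivation:
Hunk 1: at line 4 remove [ydna,rsp] add [zvsgu,kop] -> 10 lines: czgrn uxbjh tho hfw mwl zvsgu kop kpe enufs vbv
Hunk 2: at line 3 remove [hfw,mwl] add [rradb,ofuu] -> 10 lines: czgrn uxbjh tho rradb ofuu zvsgu kop kpe enufs vbv
Hunk 3: at line 5 remove [zvsgu,kop] add [ibsyn,dol,qorz] -> 11 lines: czgrn uxbjh tho rradb ofuu ibsyn dol qorz kpe enufs vbv
Hunk 4: at line 2 remove [rradb,ofuu,ibsyn] add [ponux,cpfvd,htqu] -> 11 lines: czgrn uxbjh tho ponux cpfvd htqu dol qorz kpe enufs vbv
Hunk 5: at line 2 remove [tho] add [qrbcg,adjbi] -> 12 lines: czgrn uxbjh qrbcg adjbi ponux cpfvd htqu dol qorz kpe enufs vbv
Hunk 6: at line 6 remove [dol,qorz] add [ssiak,okd] -> 12 lines: czgrn uxbjh qrbcg adjbi ponux cpfvd htqu ssiak okd kpe enufs vbv
Final line 2: uxbjh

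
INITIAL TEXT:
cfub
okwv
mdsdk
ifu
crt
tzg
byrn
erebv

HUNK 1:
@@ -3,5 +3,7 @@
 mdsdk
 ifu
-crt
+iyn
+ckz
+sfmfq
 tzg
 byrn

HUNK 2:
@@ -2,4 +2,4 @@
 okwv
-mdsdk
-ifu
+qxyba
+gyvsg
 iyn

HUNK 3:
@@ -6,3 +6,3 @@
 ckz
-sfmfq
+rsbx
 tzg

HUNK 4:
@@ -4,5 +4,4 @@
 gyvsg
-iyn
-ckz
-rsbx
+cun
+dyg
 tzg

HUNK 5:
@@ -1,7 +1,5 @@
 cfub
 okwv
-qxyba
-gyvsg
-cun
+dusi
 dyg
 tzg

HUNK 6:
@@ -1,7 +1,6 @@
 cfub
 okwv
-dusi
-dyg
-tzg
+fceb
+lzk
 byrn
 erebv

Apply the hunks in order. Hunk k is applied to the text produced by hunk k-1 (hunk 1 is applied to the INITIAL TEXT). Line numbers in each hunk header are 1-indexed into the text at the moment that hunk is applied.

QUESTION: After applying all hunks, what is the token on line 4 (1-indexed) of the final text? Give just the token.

Answer: lzk

Derivation:
Hunk 1: at line 3 remove [crt] add [iyn,ckz,sfmfq] -> 10 lines: cfub okwv mdsdk ifu iyn ckz sfmfq tzg byrn erebv
Hunk 2: at line 2 remove [mdsdk,ifu] add [qxyba,gyvsg] -> 10 lines: cfub okwv qxyba gyvsg iyn ckz sfmfq tzg byrn erebv
Hunk 3: at line 6 remove [sfmfq] add [rsbx] -> 10 lines: cfub okwv qxyba gyvsg iyn ckz rsbx tzg byrn erebv
Hunk 4: at line 4 remove [iyn,ckz,rsbx] add [cun,dyg] -> 9 lines: cfub okwv qxyba gyvsg cun dyg tzg byrn erebv
Hunk 5: at line 1 remove [qxyba,gyvsg,cun] add [dusi] -> 7 lines: cfub okwv dusi dyg tzg byrn erebv
Hunk 6: at line 1 remove [dusi,dyg,tzg] add [fceb,lzk] -> 6 lines: cfub okwv fceb lzk byrn erebv
Final line 4: lzk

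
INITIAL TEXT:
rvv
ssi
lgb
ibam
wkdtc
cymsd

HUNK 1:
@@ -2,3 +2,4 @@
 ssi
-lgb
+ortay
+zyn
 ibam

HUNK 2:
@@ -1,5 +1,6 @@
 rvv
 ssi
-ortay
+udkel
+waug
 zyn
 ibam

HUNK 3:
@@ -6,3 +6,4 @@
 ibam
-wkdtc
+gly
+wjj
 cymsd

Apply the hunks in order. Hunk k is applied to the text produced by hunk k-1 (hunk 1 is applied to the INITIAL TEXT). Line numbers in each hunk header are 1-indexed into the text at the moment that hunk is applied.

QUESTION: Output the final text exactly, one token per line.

Answer: rvv
ssi
udkel
waug
zyn
ibam
gly
wjj
cymsd

Derivation:
Hunk 1: at line 2 remove [lgb] add [ortay,zyn] -> 7 lines: rvv ssi ortay zyn ibam wkdtc cymsd
Hunk 2: at line 1 remove [ortay] add [udkel,waug] -> 8 lines: rvv ssi udkel waug zyn ibam wkdtc cymsd
Hunk 3: at line 6 remove [wkdtc] add [gly,wjj] -> 9 lines: rvv ssi udkel waug zyn ibam gly wjj cymsd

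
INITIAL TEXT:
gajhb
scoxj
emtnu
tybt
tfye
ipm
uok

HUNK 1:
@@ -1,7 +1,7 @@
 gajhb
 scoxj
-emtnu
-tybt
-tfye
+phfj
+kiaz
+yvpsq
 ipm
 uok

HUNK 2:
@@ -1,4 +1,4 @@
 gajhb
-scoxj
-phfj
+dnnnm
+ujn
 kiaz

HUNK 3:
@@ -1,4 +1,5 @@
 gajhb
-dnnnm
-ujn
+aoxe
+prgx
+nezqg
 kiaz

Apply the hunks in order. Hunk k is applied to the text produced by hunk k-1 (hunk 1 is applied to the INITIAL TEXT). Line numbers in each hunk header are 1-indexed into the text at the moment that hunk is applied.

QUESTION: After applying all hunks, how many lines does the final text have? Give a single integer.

Hunk 1: at line 1 remove [emtnu,tybt,tfye] add [phfj,kiaz,yvpsq] -> 7 lines: gajhb scoxj phfj kiaz yvpsq ipm uok
Hunk 2: at line 1 remove [scoxj,phfj] add [dnnnm,ujn] -> 7 lines: gajhb dnnnm ujn kiaz yvpsq ipm uok
Hunk 3: at line 1 remove [dnnnm,ujn] add [aoxe,prgx,nezqg] -> 8 lines: gajhb aoxe prgx nezqg kiaz yvpsq ipm uok
Final line count: 8

Answer: 8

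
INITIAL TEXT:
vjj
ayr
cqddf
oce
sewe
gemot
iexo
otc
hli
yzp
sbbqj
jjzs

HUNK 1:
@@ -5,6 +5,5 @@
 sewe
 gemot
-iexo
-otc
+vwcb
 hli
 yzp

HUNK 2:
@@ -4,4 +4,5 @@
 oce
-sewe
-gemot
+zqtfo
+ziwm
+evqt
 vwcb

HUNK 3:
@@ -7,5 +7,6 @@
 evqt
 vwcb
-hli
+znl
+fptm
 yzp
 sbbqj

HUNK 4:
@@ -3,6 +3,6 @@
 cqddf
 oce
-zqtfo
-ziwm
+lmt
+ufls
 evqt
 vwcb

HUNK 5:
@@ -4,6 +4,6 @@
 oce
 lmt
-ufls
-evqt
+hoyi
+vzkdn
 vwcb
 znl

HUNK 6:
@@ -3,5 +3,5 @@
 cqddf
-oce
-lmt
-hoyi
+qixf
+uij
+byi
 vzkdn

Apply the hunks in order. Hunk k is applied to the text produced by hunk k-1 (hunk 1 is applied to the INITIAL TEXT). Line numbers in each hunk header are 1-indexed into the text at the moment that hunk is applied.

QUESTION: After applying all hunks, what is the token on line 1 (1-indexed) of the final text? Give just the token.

Answer: vjj

Derivation:
Hunk 1: at line 5 remove [iexo,otc] add [vwcb] -> 11 lines: vjj ayr cqddf oce sewe gemot vwcb hli yzp sbbqj jjzs
Hunk 2: at line 4 remove [sewe,gemot] add [zqtfo,ziwm,evqt] -> 12 lines: vjj ayr cqddf oce zqtfo ziwm evqt vwcb hli yzp sbbqj jjzs
Hunk 3: at line 7 remove [hli] add [znl,fptm] -> 13 lines: vjj ayr cqddf oce zqtfo ziwm evqt vwcb znl fptm yzp sbbqj jjzs
Hunk 4: at line 3 remove [zqtfo,ziwm] add [lmt,ufls] -> 13 lines: vjj ayr cqddf oce lmt ufls evqt vwcb znl fptm yzp sbbqj jjzs
Hunk 5: at line 4 remove [ufls,evqt] add [hoyi,vzkdn] -> 13 lines: vjj ayr cqddf oce lmt hoyi vzkdn vwcb znl fptm yzp sbbqj jjzs
Hunk 6: at line 3 remove [oce,lmt,hoyi] add [qixf,uij,byi] -> 13 lines: vjj ayr cqddf qixf uij byi vzkdn vwcb znl fptm yzp sbbqj jjzs
Final line 1: vjj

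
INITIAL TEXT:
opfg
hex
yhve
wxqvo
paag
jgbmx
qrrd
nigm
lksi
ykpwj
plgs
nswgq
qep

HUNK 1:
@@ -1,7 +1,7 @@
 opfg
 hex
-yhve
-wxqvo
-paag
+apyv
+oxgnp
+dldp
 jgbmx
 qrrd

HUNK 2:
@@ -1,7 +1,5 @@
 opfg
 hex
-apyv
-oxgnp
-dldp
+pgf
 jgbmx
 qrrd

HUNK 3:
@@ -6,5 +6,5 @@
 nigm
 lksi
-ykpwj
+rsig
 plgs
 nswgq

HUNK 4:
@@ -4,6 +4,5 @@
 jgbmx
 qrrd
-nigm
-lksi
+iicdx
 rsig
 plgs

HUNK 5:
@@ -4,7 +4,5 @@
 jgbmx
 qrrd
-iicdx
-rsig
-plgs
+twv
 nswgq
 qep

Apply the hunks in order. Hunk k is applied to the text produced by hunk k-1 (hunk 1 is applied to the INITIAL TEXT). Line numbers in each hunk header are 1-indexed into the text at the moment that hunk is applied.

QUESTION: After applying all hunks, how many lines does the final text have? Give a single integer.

Answer: 8

Derivation:
Hunk 1: at line 1 remove [yhve,wxqvo,paag] add [apyv,oxgnp,dldp] -> 13 lines: opfg hex apyv oxgnp dldp jgbmx qrrd nigm lksi ykpwj plgs nswgq qep
Hunk 2: at line 1 remove [apyv,oxgnp,dldp] add [pgf] -> 11 lines: opfg hex pgf jgbmx qrrd nigm lksi ykpwj plgs nswgq qep
Hunk 3: at line 6 remove [ykpwj] add [rsig] -> 11 lines: opfg hex pgf jgbmx qrrd nigm lksi rsig plgs nswgq qep
Hunk 4: at line 4 remove [nigm,lksi] add [iicdx] -> 10 lines: opfg hex pgf jgbmx qrrd iicdx rsig plgs nswgq qep
Hunk 5: at line 4 remove [iicdx,rsig,plgs] add [twv] -> 8 lines: opfg hex pgf jgbmx qrrd twv nswgq qep
Final line count: 8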